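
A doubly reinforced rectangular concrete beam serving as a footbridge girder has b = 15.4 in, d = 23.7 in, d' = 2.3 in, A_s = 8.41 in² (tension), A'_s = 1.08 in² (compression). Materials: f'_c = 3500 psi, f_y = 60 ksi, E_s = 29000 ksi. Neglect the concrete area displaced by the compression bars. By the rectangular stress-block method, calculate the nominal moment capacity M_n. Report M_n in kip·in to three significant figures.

M_n ≈ 9700 kip·in

Assume both steels yield.
a = (A_s − A'_s) f_y/(0.85 f'_c b) = (8.41 − 1.08) × 60/(0.85 × 3.5 × 15.4) = 9.599 in.
c = a/β₁ = 9.599/0.85 = 11.293 in; ε'_s = 0.003(c − d')/c = 0.0024 ≥ ε_y = 0.0021, so the compression steel yields.
M_n = (A_s − A'_s) f_y (d − a/2) + A'_s f_y (d − d') = 439.8 × (23.7 − 4.7995) + 64.8 × (23.7 − 2.3) = 8312.4 + 1386.7 = 9699.1 kip·in.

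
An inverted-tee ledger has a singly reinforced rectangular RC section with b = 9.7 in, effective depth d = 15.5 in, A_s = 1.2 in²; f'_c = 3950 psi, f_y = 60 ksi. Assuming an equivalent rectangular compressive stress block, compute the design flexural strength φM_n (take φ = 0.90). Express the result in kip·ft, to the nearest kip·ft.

φM_n ≈ 78 kip·ft

T = A_s f_y = 1.2 × 60 = 72 kips.
a = T/(0.85 f'_c b) = 72/(0.85 × 3.95 × 9.7) = 2.211 in.
M_n = T(d − a/2) = 72 × (15.5 − 1.1055) = 1036.4 kip·in = 1036.4/12 = 86.37 kip·ft.
φM_n = 0.90 × 86.37 = 77.73 kip·ft.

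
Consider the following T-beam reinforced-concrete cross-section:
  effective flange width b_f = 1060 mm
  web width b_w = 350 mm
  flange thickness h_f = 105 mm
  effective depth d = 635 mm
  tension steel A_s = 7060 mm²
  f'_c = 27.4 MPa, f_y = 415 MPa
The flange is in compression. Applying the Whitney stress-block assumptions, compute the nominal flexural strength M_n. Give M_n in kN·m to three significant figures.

Tension: T = A_s f_y = 7060 × 415 = 2929900 N.
Try a within the flange: a = T/(0.85 f'_c b_f) = 2929900/(0.85 × 27.4 × 1060) = 118.68 mm.
a = 118.68 > h_f = 105 mm: the block extends into the web. Split into flange-overhang and web parts.
C_f = 0.85 f'_c (b_f − b_w) h_f = 0.85 × 27.4 × (1060 − 350) × 105 = 1736270 N.
Remaining web compression depth: a_w = (T − C_f)/(0.85 f'_c b_w) = (2929900 − 1736270)/(0.85 × 27.4 × 350) = 146.43 mm.
M_n = C_f(d − h_f/2) + (T − C_f)(d − a_w/2) = 1736270 × (635 − 52.5) + 1193630 × (635 − 73.215) = 1011.38 + 670.56 = 1681.94 × 10⁶ N·mm.
M_n = 1681.94 kN·m.

M_n ≈ 1680 kN·m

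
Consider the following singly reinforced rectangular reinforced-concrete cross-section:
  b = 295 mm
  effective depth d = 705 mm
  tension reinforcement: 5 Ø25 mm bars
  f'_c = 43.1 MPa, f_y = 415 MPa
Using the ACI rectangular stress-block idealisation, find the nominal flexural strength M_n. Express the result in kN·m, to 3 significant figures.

M_n ≈ 670 kN·m

A_s = 5 × 491 = 2455 mm².
T = A_s f_y = 2455 × 415 = 1018825 N = 1018.825 kN.
From C = T: a = T/(0.85 f'_c b) = 1018825/(0.85 × 43.1 × 295) = 94.27 mm.
M_n = T(d − a/2) = 1018.825 kN × (705 − 47.135) mm = 670.25 kN·m.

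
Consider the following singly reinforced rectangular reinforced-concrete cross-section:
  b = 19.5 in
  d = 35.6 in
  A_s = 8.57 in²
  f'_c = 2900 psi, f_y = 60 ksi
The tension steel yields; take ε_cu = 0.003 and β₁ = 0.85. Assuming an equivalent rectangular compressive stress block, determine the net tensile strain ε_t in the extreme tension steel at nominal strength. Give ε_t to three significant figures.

ε_t ≈ 0.00549

a = A_s f_y/(0.85 f'_c b) = 10.697 in.
β₁ = 0.85, so c = a/β₁ = 10.697/0.85 = 12.585 in.
From the linear strain diagram with ε_cu = 0.003: ε_t = 0.003 (d − c)/c = 0.003 × (35.6 − 12.585)/12.585 = 0.00549.
Since ε_t ≥ 0.005, the section is tension-controlled.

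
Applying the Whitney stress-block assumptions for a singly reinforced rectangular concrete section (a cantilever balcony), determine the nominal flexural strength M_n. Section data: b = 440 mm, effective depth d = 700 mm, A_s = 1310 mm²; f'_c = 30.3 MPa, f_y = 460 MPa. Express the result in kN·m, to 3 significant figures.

T = A_s f_y = 1310 × 460 = 602600 N = 602.6 kN.
From C = T: a = T/(0.85 f'_c b) = 602600/(0.85 × 30.3 × 440) = 53.18 mm.
M_n = T(d − a/2) = 602.6 kN × (700 − 26.59) mm = 405.80 kN·m.

M_n ≈ 406 kN·m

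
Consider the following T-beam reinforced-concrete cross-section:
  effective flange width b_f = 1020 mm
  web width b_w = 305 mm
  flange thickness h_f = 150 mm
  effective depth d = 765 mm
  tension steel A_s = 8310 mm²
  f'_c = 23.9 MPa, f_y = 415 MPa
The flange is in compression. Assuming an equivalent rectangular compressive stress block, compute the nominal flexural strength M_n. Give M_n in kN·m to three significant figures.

Tension: T = A_s f_y = 8310 × 415 = 3448650 N.
Try a within the flange: a = T/(0.85 f'_c b_f) = 3448650/(0.85 × 23.9 × 1020) = 166.43 mm.
a = 166.43 > h_f = 150 mm: the block extends into the web. Split into flange-overhang and web parts.
C_f = 0.85 f'_c (b_f − b_w) h_f = 0.85 × 23.9 × (1020 − 305) × 150 = 2178784 N.
Remaining web compression depth: a_w = (T − C_f)/(0.85 f'_c b_w) = (3448650 − 2178784)/(0.85 × 23.9 × 305) = 204.95 mm.
M_n = C_f(d − h_f/2) + (T − C_f)(d − a_w/2) = 2178784 × (765 − 75) + 1269866 × (765 − 102.475) = 1503.36 + 841.32 = 2344.68 × 10⁶ N·mm.
M_n = 2344.68 kN·m.

M_n ≈ 2340 kN·m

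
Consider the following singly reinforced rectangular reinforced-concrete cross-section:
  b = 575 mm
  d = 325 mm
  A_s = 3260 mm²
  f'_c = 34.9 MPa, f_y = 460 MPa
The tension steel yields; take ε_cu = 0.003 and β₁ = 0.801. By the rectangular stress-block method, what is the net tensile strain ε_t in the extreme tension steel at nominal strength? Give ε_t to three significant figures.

ε_t ≈ 0.00588

a = A_s f_y/(0.85 f'_c b) = 87.92 mm.
β₁ = 0.801, so c = a/β₁ = 87.92/0.801 = 109.76 mm.
From the linear strain diagram with ε_cu = 0.003: ε_t = 0.003 (d − c)/c = 0.003 × (325 − 109.76)/109.76 = 0.00588.
Since ε_t ≥ 0.005, the section is tension-controlled.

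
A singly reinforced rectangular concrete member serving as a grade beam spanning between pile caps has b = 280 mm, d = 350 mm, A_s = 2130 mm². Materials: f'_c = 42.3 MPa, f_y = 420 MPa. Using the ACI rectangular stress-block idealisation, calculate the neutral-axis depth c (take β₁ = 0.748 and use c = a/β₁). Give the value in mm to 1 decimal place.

c ≈ 118.8 mm

T = A_s f_y = 2130 × 420 = 894600 N = 894.6 kN.
Setting C = 0.85 f'_c a b equal to T: a = 894600/(0.85 × 42.3 × 280) = 88.861 mm.
With β₁ = 0.748, c = a/β₁ = 88.861/0.748 = 118.8 mm.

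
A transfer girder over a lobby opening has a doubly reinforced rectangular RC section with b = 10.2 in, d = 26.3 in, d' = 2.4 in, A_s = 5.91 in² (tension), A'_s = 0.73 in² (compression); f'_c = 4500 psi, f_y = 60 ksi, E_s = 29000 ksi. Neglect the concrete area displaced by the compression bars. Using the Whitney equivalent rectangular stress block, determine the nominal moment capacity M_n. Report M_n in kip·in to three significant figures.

Assume both steels yield.
a = (A_s − A'_s) f_y/(0.85 f'_c b) = (5.91 − 0.73) × 60/(0.85 × 4.5 × 10.2) = 7.966 in.
c = a/β₁ = 7.966/0.825 = 9.656 in; ε'_s = 0.003(c − d')/c = 0.0023 ≥ ε_y = 0.0021, so the compression steel yields.
M_n = (A_s − A'_s) f_y (d − a/2) + A'_s f_y (d − d') = 310.8 × (26.3 − 3.983) + 43.8 × (26.3 − 2.4) = 6936.1 + 1046.8 = 7982.9 kip·in.

M_n ≈ 7980 kip·in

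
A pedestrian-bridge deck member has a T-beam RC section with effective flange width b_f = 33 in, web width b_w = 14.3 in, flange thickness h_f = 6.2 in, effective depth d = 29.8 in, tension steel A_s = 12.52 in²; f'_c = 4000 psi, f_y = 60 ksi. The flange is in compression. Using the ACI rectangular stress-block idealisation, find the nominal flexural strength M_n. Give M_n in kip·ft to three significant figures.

Tension: T = A_s f_y = 12.52 × 60 = 751.2 kips.
Try a within the flange: a = T/(0.85 f'_c b_f) = 751.2/(0.85 × 4 × 33) = 6.695 in.
a = 6.695 > h_f = 6.2 in: the block extends into the web. Split into flange-overhang and web parts.
C_f = 0.85 f'_c (b_f − b_w) h_f = 0.85 × 4 × (33 − 14.3) × 6.2 = 394.2 kips.
Remaining web compression depth: a_w = (T − C_f)/(0.85 f'_c b_w) = (751.2 − 394.2)/(0.85 × 4 × 14.3) = 7.343 in.
M_n = C_f(d − h_f/2) + (T − C_f)(d − a_w/2) = 394.2 × (29.8 − 3.1) + 357 × (29.8 − 3.6715) = 10525.1 + 9327.9 = 19853.0 kip·in.
M_n = 19853.0/12 = 1654.42 kip·ft.

M_n ≈ 1650 kip·ft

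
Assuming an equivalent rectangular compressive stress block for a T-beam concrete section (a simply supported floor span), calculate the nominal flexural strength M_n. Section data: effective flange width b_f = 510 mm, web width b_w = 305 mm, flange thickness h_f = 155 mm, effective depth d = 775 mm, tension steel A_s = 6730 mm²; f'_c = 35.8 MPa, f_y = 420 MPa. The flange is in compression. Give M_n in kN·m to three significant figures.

M_n ≈ 1930 kN·m

Tension: T = A_s f_y = 6730 × 420 = 2826600 N.
Try a within the flange: a = T/(0.85 f'_c b_f) = 2826600/(0.85 × 35.8 × 510) = 182.13 mm.
a = 182.13 > h_f = 155 mm: the block extends into the web. Split into flange-overhang and web parts.
C_f = 0.85 f'_c (b_f − b_w) h_f = 0.85 × 35.8 × (510 − 305) × 155 = 966913 N.
Remaining web compression depth: a_w = (T − C_f)/(0.85 f'_c b_w) = (2826600 − 966913)/(0.85 × 35.8 × 305) = 200.37 mm.
M_n = C_f(d − h_f/2) + (T − C_f)(d − a_w/2) = 966913 × (775 − 77.5) + 1859687 × (775 − 100.185) = 674.42 + 1254.94 = 1929.36 × 10⁶ N·mm.
M_n = 1929.36 kN·m.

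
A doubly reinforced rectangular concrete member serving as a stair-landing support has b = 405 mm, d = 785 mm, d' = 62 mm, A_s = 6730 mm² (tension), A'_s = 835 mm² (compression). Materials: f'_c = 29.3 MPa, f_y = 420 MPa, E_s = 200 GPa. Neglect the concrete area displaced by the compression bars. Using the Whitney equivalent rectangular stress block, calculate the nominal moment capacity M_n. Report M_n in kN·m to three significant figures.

M_n ≈ 1890 kN·m

Assume both tension and compression steel yield.
Net tension couple steel: A_s − A'_s = 5895 mm².
a = (A_s − A'_s) f_y / (0.85 f'_c b) = 2475900/(0.85 × 29.3 × 405) = 245.47 mm.
c = a/β₁ = 245.47/0.841 = 291.88 mm; ε'_s = 0.003(c − d')/c = 0.0024 ≥ f_y/E_s = 0.0021, so compression steel does yield.
M_n = (A_s − A'_s) f_y (d − a/2) + A'_s f_y (d − d') = [2475900 × (785 − 122.735) + 350700 × (785 − 62)] × 10⁻⁶ = 1639.70 + 253.56 = 1893.26 kN·m.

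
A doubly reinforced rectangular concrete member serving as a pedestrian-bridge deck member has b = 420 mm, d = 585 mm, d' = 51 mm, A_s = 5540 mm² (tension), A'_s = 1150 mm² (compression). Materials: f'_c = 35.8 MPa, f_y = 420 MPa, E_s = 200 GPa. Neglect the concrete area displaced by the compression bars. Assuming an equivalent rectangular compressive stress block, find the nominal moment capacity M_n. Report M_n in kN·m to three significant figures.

M_n ≈ 1200 kN·m

Assume both tension and compression steel yield.
Net tension couple steel: A_s − A'_s = 4390 mm².
a = (A_s − A'_s) f_y / (0.85 f'_c b) = 1843800/(0.85 × 35.8 × 420) = 144.27 mm.
c = a/β₁ = 144.27/0.794 = 181.70 mm; ε'_s = 0.003(c − d')/c = 0.0022 ≥ f_y/E_s = 0.0021, so compression steel does yield.
M_n = (A_s − A'_s) f_y (d − a/2) + A'_s f_y (d − d') = [1843800 × (585 − 72.135) + 483000 × (585 − 51)] × 10⁻⁶ = 945.62 + 257.92 = 1203.54 kN·m.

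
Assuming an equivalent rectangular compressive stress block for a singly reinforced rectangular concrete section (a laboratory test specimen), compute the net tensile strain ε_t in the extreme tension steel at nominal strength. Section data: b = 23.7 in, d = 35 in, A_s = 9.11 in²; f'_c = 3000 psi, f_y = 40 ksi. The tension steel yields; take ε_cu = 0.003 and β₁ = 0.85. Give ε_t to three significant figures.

a = A_s f_y/(0.85 f'_c b) = 6.030 in.
β₁ = 0.85, so c = a/β₁ = 6.030/0.85 = 7.094 in.
From the linear strain diagram with ε_cu = 0.003: ε_t = 0.003 (d − c)/c = 0.003 × (35 − 7.094)/7.094 = 0.0118.
Since ε_t ≥ 0.005, the section is tension-controlled.

ε_t ≈ 0.0118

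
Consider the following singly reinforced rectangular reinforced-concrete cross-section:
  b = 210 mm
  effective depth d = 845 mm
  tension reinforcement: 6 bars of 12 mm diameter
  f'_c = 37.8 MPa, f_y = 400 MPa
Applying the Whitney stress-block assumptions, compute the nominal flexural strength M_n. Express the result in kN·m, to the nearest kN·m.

M_n ≈ 224 kN·m

A_s = 6 × 113 = 678 mm².
T = A_s f_y = 678 × 400 = 271200 N = 271.2 kN.
From C = T: a = T/(0.85 f'_c b) = 271200/(0.85 × 37.8 × 210) = 40.19 mm.
M_n = T(d − a/2) = 271.2 kN × (845 − 20.095) mm = 223.71 kN·m.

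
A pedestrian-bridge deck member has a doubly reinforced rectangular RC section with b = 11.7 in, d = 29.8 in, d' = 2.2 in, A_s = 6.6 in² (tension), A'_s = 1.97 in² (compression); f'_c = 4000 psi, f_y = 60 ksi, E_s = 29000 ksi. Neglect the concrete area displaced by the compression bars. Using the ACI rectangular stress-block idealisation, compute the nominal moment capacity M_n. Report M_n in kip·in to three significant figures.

M_n ≈ 10600 kip·in

Assume both steels yield.
a = (A_s − A'_s) f_y/(0.85 f'_c b) = (6.6 − 1.97) × 60/(0.85 × 4 × 11.7) = 6.983 in.
c = a/β₁ = 6.983/0.85 = 8.215 in; ε'_s = 0.003(c − d')/c = 0.0022 ≥ ε_y = 0.0021, so the compression steel yields.
M_n = (A_s − A'_s) f_y (d − a/2) + A'_s f_y (d − d') = 277.8 × (29.8 − 3.4915) + 118.2 × (29.8 − 2.2) = 7308.5 + 3262.3 = 10570.8 kip·in.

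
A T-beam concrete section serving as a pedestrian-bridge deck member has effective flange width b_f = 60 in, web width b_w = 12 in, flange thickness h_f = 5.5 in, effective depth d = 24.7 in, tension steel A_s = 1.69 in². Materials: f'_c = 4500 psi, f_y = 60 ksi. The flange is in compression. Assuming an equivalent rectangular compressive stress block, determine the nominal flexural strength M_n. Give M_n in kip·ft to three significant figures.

M_n ≈ 207 kip·ft

Tension: T = A_s f_y = 1.69 × 60 = 101.4 kips.
Try a within the flange: a = T/(0.85 f'_c b_f) = 101.4/(0.85 × 4.5 × 60) = 0.442 in.
Since a = 0.442 ≤ h_f = 5.5 in, the stress block lies entirely in the flange; analyse as a rectangular beam of width b_f.
M_n = T(d − a/2) = 101.4 × (24.7 − 0.221) = 2482.2 kip·in.
M_n = 2482.2/12 = 206.85 kip·ft.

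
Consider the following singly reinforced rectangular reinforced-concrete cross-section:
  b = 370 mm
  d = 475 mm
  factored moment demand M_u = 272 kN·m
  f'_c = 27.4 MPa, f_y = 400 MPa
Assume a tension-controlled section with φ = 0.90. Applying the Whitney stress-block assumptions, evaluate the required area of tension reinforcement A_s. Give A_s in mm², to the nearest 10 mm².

M_n = M_u/φ = 272/0.90 = 302.222 kN·m.
With M_n = 0.85 f'_c a b (d − a/2), solve the quadratic for a:
a = d − √(d² − 2M_n/(0.85 f'_c b)) = 475 − √(475² − 2 × 302.222×10⁶/(0.85 × 27.4 × 370)) = 80.69 mm.
A_s = 0.85 f'_c a b / f_y = 0.85 × 27.4 × 80.69 × 370 / 400 = 1738.3 mm².

A_s ≈ 1740 mm²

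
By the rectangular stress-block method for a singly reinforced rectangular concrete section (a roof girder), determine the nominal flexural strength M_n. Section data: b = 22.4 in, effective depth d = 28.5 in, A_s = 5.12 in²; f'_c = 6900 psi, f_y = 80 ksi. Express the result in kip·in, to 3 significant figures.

M_n ≈ 11000 kip·in

T = A_s f_y = 5.12 × 80 = 409.6 kips.
a = T/(0.85 f'_c b) = 409.6/(0.85 × 6.9 × 22.4) = 3.118 in.
M_n = T(d − a/2) = 409.6 × (28.5 − 1.559) = 11035.0 kip·in.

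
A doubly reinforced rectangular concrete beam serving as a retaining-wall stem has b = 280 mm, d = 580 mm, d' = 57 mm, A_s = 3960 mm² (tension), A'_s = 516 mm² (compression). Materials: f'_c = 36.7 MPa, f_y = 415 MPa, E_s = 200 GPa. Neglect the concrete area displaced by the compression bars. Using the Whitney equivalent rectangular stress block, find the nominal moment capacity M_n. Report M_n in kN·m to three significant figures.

M_n ≈ 824 kN·m

Assume both tension and compression steel yield.
Net tension couple steel: A_s − A'_s = 3444 mm².
a = (A_s − A'_s) f_y / (0.85 f'_c b) = 1429260/(0.85 × 36.7 × 280) = 163.63 mm.
c = a/β₁ = 163.63/0.788 = 207.65 mm; ε'_s = 0.003(c − d')/c = 0.0022 ≥ f_y/E_s = 0.0021, so compression steel does yield.
M_n = (A_s − A'_s) f_y (d − a/2) + A'_s f_y (d − d') = [1429260 × (580 − 81.815) + 214140 × (580 − 57)] × 10⁻⁶ = 712.04 + 112.00 = 824.04 kN·m.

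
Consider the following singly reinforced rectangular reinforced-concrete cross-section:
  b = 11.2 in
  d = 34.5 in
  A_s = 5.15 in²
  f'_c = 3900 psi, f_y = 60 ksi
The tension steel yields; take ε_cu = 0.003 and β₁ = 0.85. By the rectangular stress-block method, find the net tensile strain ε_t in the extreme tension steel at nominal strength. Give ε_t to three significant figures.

ε_t ≈ 0.00757

a = A_s f_y/(0.85 f'_c b) = 8.323 in.
β₁ = 0.85, so c = a/β₁ = 8.323/0.85 = 9.792 in.
From the linear strain diagram with ε_cu = 0.003: ε_t = 0.003 (d − c)/c = 0.003 × (34.5 − 9.792)/9.792 = 0.00757.
Since ε_t ≥ 0.005, the section is tension-controlled.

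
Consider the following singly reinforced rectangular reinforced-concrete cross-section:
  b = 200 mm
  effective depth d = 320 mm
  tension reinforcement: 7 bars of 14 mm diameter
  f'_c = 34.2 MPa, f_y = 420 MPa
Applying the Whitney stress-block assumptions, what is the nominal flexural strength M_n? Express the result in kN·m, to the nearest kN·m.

M_n ≈ 127 kN·m

A_s = 7 × 154 = 1078 mm².
T = A_s f_y = 1078 × 420 = 452760 N = 452.76 kN.
From C = T: a = T/(0.85 f'_c b) = 452760/(0.85 × 34.2 × 200) = 77.87 mm.
M_n = T(d − a/2) = 452.76 kN × (320 − 38.935) mm = 127.25 kN·m.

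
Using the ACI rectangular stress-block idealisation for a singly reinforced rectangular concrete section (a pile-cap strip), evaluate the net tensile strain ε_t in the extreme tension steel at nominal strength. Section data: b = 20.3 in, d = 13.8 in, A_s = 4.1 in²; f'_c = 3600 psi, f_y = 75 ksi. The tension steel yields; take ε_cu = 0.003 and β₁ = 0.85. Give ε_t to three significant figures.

ε_t ≈ 0.00411

a = A_s f_y/(0.85 f'_c b) = 4.950 in.
β₁ = 0.85, so c = a/β₁ = 4.950/0.85 = 5.824 in.
From the linear strain diagram with ε_cu = 0.003: ε_t = 0.003 (d − c)/c = 0.003 × (13.8 − 5.824)/5.824 = 0.00411.
ε_t is between 0.004 and 0.005 — transition zone.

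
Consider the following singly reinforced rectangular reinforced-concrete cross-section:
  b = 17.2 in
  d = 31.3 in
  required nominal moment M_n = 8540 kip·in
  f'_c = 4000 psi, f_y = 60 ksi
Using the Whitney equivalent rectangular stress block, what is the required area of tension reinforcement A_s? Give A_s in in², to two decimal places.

A_s ≈ 4.95 in²

From M_n = 0.85 f'_c a b (d − a/2):
a = d − √(d² − 2M_n/(0.85 f'_c b)) = 31.3 − √(31.3² − 2 × 8540/(0.85 × 4 × 17.2)) = 5.077 in.
A_s = 0.85 f'_c a b / f_y = 0.85 × 4 × 5.077 × 17.2 / 60 = 4.948 in².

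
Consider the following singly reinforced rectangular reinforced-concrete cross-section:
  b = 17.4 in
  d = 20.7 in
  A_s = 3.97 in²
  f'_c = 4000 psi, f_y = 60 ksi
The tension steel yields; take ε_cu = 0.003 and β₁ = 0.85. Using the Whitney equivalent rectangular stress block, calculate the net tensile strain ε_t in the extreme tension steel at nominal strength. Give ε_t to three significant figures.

a = A_s f_y/(0.85 f'_c b) = 4.026 in.
β₁ = 0.85, so c = a/β₁ = 4.026/0.85 = 4.736 in.
From the linear strain diagram with ε_cu = 0.003: ε_t = 0.003 (d − c)/c = 0.003 × (20.7 − 4.736)/4.736 = 0.0101.
Since ε_t ≥ 0.005, the section is tension-controlled.

ε_t ≈ 0.0101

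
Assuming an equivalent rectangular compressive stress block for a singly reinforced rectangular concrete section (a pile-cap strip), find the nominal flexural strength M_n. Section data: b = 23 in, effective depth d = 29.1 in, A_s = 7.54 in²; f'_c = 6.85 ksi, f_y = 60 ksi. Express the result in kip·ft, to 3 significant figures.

T = A_s f_y = 7.54 × 60 = 452.4 kips.
a = T/(0.85 f'_c b) = 452.4/(0.85 × 6.85 × 23) = 3.378 in.
M_n = T(d − a/2) = 452.4 × (29.1 − 1.689) = 12400.7 kip·in = 12400.7/12 = 1033.39 kip·ft.

M_n ≈ 1030 kip·ft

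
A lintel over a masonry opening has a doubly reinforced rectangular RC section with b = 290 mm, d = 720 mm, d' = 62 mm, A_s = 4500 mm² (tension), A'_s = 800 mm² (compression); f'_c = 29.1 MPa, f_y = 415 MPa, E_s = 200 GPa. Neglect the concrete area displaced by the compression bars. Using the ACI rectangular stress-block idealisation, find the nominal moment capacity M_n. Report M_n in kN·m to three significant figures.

Assume both tension and compression steel yield.
Net tension couple steel: A_s − A'_s = 3700 mm².
a = (A_s − A'_s) f_y / (0.85 f'_c b) = 1535500/(0.85 × 29.1 × 290) = 214.06 mm.
c = a/β₁ = 214.06/0.842 = 254.23 mm; ε'_s = 0.003(c − d')/c = 0.0023 ≥ f_y/E_s = 0.0021, so compression steel does yield.
M_n = (A_s − A'_s) f_y (d − a/2) + A'_s f_y (d − d') = [1535500 × (720 − 107.03) + 332000 × (720 − 62)] × 10⁻⁶ = 941.22 + 218.46 = 1159.68 kN·m.

M_n ≈ 1160 kN·m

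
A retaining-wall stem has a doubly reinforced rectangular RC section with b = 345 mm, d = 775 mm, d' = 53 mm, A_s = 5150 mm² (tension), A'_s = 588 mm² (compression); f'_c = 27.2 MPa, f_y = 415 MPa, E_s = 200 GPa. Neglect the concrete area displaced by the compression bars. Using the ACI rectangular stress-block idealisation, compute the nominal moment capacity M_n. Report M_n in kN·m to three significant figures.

M_n ≈ 1420 kN·m

Assume both tension and compression steel yield.
Net tension couple steel: A_s − A'_s = 4562 mm².
a = (A_s − A'_s) f_y / (0.85 f'_c b) = 1893230/(0.85 × 27.2 × 345) = 237.35 mm.
c = a/β₁ = 237.35/0.85 = 279.24 mm; ε'_s = 0.003(c − d')/c = 0.0024 ≥ f_y/E_s = 0.0021, so compression steel does yield.
M_n = (A_s − A'_s) f_y (d − a/2) + A'_s f_y (d − d') = [1893230 × (775 − 118.675) + 244020 × (775 − 53)] × 10⁻⁶ = 1242.57 + 176.18 = 1418.75 kN·m.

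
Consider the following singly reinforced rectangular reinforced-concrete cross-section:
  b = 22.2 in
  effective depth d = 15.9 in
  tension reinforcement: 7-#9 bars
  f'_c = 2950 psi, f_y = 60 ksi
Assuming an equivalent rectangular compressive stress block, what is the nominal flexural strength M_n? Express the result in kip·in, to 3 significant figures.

M_n ≈ 5090 kip·in

A_s = 7 × 1 = 7 in².
T = A_s f_y = 7 × 60 = 420 kips.
a = T/(0.85 f'_c b) = 420/(0.85 × 2.95 × 22.2) = 7.545 in.
M_n = T(d − a/2) = 420 × (15.9 − 3.7725) = 5093.6 kip·in.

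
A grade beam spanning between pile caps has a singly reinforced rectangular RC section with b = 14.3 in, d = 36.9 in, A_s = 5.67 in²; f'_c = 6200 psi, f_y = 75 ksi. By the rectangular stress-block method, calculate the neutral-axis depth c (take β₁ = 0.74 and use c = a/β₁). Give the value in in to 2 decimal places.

c ≈ 7.63 in

T = A_s f_y = 5.67 × 75 = 425.25 kips.
a = T/(0.85 f'_c b) = 425.25/(0.85 × 6.2 × 14.3) = 5.6428 in.
With β₁ = 0.74, c = a/β₁ = 5.6428/0.74 = 7.63 in.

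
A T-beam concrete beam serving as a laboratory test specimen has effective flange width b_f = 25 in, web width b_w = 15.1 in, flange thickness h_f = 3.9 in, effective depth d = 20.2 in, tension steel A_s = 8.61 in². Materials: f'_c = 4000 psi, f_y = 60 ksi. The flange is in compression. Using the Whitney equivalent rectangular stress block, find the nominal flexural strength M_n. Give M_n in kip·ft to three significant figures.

Tension: T = A_s f_y = 8.61 × 60 = 516.6 kips.
Try a within the flange: a = T/(0.85 f'_c b_f) = 516.6/(0.85 × 4 × 25) = 6.078 in.
a = 6.078 > h_f = 3.9 in: the block extends into the web. Split into flange-overhang and web parts.
C_f = 0.85 f'_c (b_f − b_w) h_f = 0.85 × 4 × (25 − 15.1) × 3.9 = 131.3 kips.
Remaining web compression depth: a_w = (T − C_f)/(0.85 f'_c b_w) = (516.6 − 131.3)/(0.85 × 4 × 15.1) = 7.505 in.
M_n = C_f(d − h_f/2) + (T − C_f)(d − a_w/2) = 131.3 × (20.2 − 1.95) + 385.3 × (20.2 − 3.7525) = 2396.2 + 6337.2 = 8733.4 kip·in.
M_n = 8733.4/12 = 727.78 kip·ft.

M_n ≈ 728 kip·ft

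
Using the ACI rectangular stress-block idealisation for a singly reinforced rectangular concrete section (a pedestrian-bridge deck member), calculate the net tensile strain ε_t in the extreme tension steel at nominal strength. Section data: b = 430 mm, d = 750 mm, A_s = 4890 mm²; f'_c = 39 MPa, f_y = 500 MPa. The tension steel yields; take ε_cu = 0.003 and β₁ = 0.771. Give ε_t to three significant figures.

ε_t ≈ 0.00711

a = A_s f_y/(0.85 f'_c b) = 171.52 mm.
β₁ = 0.771, so c = a/β₁ = 171.52/0.771 = 222.46 mm.
From the linear strain diagram with ε_cu = 0.003: ε_t = 0.003 (d − c)/c = 0.003 × (750 − 222.46)/222.46 = 0.00711.
Since ε_t ≥ 0.005, the section is tension-controlled.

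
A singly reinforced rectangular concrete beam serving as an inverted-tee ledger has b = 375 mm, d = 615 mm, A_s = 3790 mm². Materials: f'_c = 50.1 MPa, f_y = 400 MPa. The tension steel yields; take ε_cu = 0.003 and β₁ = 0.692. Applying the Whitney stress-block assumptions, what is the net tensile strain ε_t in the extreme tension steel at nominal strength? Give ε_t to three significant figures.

a = A_s f_y/(0.85 f'_c b) = 94.93 mm.
β₁ = 0.692, so c = a/β₁ = 94.93/0.692 = 137.18 mm.
From the linear strain diagram with ε_cu = 0.003: ε_t = 0.003 (d − c)/c = 0.003 × (615 − 137.18)/137.18 = 0.0104.
Since ε_t ≥ 0.005, the section is tension-controlled.

ε_t ≈ 0.0104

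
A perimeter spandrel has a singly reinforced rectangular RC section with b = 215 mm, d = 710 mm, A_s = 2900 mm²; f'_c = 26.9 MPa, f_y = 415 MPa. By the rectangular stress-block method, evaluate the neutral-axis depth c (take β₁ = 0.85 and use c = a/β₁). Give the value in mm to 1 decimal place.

c ≈ 288.0 mm

T = A_s f_y = 2900 × 415 = 1203500 N = 1203.5 kN.
Setting C = 0.85 f'_c a b equal to T: a = 1203500/(0.85 × 26.9 × 215) = 244.814 mm.
With β₁ = 0.85, c = a/β₁ = 244.814/0.85 = 288.0 mm.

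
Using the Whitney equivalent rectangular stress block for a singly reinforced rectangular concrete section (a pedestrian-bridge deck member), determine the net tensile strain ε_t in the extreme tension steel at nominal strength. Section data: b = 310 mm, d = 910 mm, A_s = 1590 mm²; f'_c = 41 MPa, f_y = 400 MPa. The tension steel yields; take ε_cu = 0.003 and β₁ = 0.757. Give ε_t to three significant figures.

ε_t ≈ 0.0321

a = A_s f_y/(0.85 f'_c b) = 58.87 mm.
β₁ = 0.757, so c = a/β₁ = 58.87/0.757 = 77.77 mm.
From the linear strain diagram with ε_cu = 0.003: ε_t = 0.003 (d − c)/c = 0.003 × (910 − 77.77)/77.77 = 0.0321.
Since ε_t ≥ 0.005, the section is tension-controlled.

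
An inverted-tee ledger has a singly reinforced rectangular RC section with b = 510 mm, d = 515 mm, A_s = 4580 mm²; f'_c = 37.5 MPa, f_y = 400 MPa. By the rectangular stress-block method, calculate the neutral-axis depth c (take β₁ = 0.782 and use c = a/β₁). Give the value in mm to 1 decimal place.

T = A_s f_y = 4580 × 400 = 1832000 N = 1832 kN.
Setting C = 0.85 f'_c a b equal to T: a = 1832000/(0.85 × 37.5 × 510) = 112.695 mm.
With β₁ = 0.782, c = a/β₁ = 112.695/0.782 = 144.1 mm.

c ≈ 144.1 mm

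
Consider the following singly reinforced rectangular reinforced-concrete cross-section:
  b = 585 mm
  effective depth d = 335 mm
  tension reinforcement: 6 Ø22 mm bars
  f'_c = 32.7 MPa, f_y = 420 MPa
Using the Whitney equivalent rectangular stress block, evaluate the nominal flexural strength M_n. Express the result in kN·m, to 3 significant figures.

A_s = 6 × 380 = 2280 mm².
T = A_s f_y = 2280 × 420 = 957600 N = 957.6 kN.
From C = T: a = T/(0.85 f'_c b) = 957600/(0.85 × 32.7 × 585) = 58.89 mm.
M_n = T(d − a/2) = 957.6 kN × (335 − 29.445) mm = 292.60 kN·m.

M_n ≈ 293 kN·m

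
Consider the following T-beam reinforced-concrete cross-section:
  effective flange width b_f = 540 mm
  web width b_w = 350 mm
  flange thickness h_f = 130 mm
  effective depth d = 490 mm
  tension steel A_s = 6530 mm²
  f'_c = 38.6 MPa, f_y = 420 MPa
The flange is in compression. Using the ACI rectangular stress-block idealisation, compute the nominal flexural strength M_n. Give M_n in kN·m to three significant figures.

M_n ≈ 1130 kN·m

Tension: T = A_s f_y = 6530 × 420 = 2742600 N.
Try a within the flange: a = T/(0.85 f'_c b_f) = 2742600/(0.85 × 38.6 × 540) = 154.80 mm.
a = 154.80 > h_f = 130 mm: the block extends into the web. Split into flange-overhang and web parts.
C_f = 0.85 f'_c (b_f − b_w) h_f = 0.85 × 38.6 × (540 − 350) × 130 = 810407 N.
Remaining web compression depth: a_w = (T − C_f)/(0.85 f'_c b_w) = (2742600 − 810407)/(0.85 × 38.6 × 350) = 168.26 mm.
M_n = C_f(d − h_f/2) + (T − C_f)(d − a_w/2) = 810407 × (490 − 65) + 1932193 × (490 − 84.13) = 344.42 + 784.22 = 1128.64 × 10⁶ N·mm.
M_n = 1128.64 kN·m.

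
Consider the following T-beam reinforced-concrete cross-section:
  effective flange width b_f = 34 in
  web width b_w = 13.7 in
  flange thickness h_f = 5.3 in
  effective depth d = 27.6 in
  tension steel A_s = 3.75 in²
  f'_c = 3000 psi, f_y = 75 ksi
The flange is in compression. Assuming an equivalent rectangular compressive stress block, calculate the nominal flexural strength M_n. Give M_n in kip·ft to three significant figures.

Tension: T = A_s f_y = 3.75 × 75 = 281.25 kips.
Try a within the flange: a = T/(0.85 f'_c b_f) = 281.25/(0.85 × 3 × 34) = 3.244 in.
Since a = 3.244 ≤ h_f = 5.3 in, the stress block lies entirely in the flange; analyse as a rectangular beam of width b_f.
M_n = T(d − a/2) = 281.25 × (27.6 − 1.622) = 7306.3 kip·in.
M_n = 7306.3/12 = 608.86 kip·ft.

M_n ≈ 609 kip·ft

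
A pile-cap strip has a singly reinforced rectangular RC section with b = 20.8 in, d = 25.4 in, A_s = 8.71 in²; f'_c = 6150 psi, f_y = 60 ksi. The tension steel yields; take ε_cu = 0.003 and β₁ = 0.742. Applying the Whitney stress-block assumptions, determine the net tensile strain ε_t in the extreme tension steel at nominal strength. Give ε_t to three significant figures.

a = A_s f_y/(0.85 f'_c b) = 4.806 in.
β₁ = 0.742, so c = a/β₁ = 4.806/0.742 = 6.477 in.
From the linear strain diagram with ε_cu = 0.003: ε_t = 0.003 (d − c)/c = 0.003 × (25.4 − 6.477)/6.477 = 0.00876.
Since ε_t ≥ 0.005, the section is tension-controlled.

ε_t ≈ 0.00876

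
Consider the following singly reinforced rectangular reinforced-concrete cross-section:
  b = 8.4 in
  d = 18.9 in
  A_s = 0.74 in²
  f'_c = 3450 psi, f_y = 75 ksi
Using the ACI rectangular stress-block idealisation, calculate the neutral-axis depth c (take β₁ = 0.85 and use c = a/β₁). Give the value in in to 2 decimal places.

c ≈ 2.65 in

T = A_s f_y = 0.74 × 75 = 55.5 kips.
a = T/(0.85 f'_c b) = 55.5/(0.85 × 3.45 × 8.4) = 2.2531 in.
With β₁ = 0.85, c = a/β₁ = 2.2531/0.85 = 2.65 in.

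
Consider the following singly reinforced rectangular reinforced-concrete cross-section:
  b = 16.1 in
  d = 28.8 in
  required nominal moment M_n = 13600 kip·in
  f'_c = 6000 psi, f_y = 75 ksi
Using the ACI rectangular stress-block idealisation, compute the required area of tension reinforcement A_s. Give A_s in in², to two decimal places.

A_s ≈ 7.09 in²

From M_n = 0.85 f'_c a b (d − a/2):
a = d − √(d² − 2M_n/(0.85 f'_c b)) = 28.8 − √(28.8² − 2 × 13600/(0.85 × 6 × 16.1)) = 6.480 in.
A_s = 0.85 f'_c a b / f_y = 0.85 × 6 × 6.480 × 16.1 / 75 = 7.094 in².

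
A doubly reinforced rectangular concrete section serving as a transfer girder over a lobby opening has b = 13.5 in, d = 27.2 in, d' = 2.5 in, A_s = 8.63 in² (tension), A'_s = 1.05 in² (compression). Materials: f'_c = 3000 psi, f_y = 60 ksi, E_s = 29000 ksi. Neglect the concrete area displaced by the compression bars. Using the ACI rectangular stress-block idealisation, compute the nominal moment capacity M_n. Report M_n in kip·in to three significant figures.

Assume both steels yield.
a = (A_s − A'_s) f_y/(0.85 f'_c b) = (8.63 − 1.05) × 60/(0.85 × 3 × 13.5) = 13.211 in.
c = a/β₁ = 13.211/0.85 = 15.542 in; ε'_s = 0.003(c − d')/c = 0.0025 ≥ ε_y = 0.0021, so the compression steel yields.
M_n = (A_s − A'_s) f_y (d − a/2) + A'_s f_y (d − d') = 454.8 × (27.2 − 6.6055) + 63 × (27.2 − 2.5) = 9366.4 + 1556.1 = 10922.5 kip·in.

M_n ≈ 10900 kip·in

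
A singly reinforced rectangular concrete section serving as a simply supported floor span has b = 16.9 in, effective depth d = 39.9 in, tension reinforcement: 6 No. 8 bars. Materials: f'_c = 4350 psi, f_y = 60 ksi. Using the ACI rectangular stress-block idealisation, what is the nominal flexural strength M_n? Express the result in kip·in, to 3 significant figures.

M_n ≈ 10700 kip·in

A_s = 6 × 0.79 = 4.74 in².
T = A_s f_y = 4.74 × 60 = 284.4 kips.
a = T/(0.85 f'_c b) = 284.4/(0.85 × 4.35 × 16.9) = 4.551 in.
M_n = T(d − a/2) = 284.4 × (39.9 − 2.2755) = 10700.4 kip·in.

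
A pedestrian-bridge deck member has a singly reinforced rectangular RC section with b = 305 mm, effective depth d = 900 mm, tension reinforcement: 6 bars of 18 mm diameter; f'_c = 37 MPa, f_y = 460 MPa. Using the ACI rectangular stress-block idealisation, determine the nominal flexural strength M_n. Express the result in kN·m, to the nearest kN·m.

M_n ≈ 605 kN·m

A_s = 6 × 254 = 1524 mm².
T = A_s f_y = 1524 × 460 = 701040 N = 701.04 kN.
From C = T: a = T/(0.85 f'_c b) = 701040/(0.85 × 37 × 305) = 73.08 mm.
M_n = T(d − a/2) = 701.04 kN × (900 − 36.54) mm = 605.32 kN·m.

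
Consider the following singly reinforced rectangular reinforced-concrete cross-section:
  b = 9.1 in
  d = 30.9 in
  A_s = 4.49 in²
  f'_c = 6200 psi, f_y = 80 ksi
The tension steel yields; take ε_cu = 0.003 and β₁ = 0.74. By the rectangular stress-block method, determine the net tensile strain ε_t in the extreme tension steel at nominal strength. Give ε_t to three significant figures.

ε_t ≈ 0.00616

a = A_s f_y/(0.85 f'_c b) = 7.490 in.
β₁ = 0.74, so c = a/β₁ = 7.490/0.74 = 10.122 in.
From the linear strain diagram with ε_cu = 0.003: ε_t = 0.003 (d − c)/c = 0.003 × (30.9 − 10.122)/10.122 = 0.00616.
Since ε_t ≥ 0.005, the section is tension-controlled.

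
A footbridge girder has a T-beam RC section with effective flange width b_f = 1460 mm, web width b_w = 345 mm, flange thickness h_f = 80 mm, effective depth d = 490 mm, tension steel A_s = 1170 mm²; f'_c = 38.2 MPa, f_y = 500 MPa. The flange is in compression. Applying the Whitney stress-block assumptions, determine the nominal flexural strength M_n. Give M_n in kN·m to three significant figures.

M_n ≈ 283 kN·m

Tension: T = A_s f_y = 1170 × 500 = 585000 N.
Try a within the flange: a = T/(0.85 f'_c b_f) = 585000/(0.85 × 38.2 × 1460) = 12.34 mm.
Since a = 12.34 ≤ h_f = 80 mm, the stress block lies entirely in the flange; analyse as a rectangular beam of width b_f.
M_n = T(d − a/2) = 585000 × (490 − 6.17) = 283.04 × 10⁶ N·mm.
M_n = 283.04 kN·m.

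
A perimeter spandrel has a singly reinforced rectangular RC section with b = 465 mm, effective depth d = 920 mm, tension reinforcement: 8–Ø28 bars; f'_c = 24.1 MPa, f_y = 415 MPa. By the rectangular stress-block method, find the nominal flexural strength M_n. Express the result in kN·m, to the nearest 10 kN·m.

A_s = 8 × 616 = 4928 mm².
T = A_s f_y = 4928 × 415 = 2045120 N = 2045.12 kN.
From C = T: a = T/(0.85 f'_c b) = 2045120/(0.85 × 24.1 × 465) = 214.70 mm.
M_n = T(d − a/2) = 2045.12 kN × (920 − 107.35) mm = 1661.97 kN·m.

M_n ≈ 1660 kN·m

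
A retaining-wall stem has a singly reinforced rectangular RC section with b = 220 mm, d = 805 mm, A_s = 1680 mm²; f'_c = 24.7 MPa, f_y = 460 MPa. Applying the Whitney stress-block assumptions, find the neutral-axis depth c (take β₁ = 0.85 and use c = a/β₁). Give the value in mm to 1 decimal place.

c ≈ 196.8 mm

T = A_s f_y = 1680 × 460 = 772800 N = 772.8 kN.
Setting C = 0.85 f'_c a b equal to T: a = 772800/(0.85 × 24.7 × 220) = 167.313 mm.
With β₁ = 0.85, c = a/β₁ = 167.313/0.85 = 196.8 mm.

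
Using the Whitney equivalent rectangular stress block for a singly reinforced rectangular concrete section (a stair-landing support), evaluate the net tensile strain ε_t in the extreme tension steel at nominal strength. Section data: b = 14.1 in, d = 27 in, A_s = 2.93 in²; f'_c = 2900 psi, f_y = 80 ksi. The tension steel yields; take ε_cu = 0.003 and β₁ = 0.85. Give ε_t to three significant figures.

ε_t ≈ 0.00721

a = A_s f_y/(0.85 f'_c b) = 6.744 in.
β₁ = 0.85, so c = a/β₁ = 6.744/0.85 = 7.934 in.
From the linear strain diagram with ε_cu = 0.003: ε_t = 0.003 (d − c)/c = 0.003 × (27 − 7.934)/7.934 = 0.00721.
Since ε_t ≥ 0.005, the section is tension-controlled.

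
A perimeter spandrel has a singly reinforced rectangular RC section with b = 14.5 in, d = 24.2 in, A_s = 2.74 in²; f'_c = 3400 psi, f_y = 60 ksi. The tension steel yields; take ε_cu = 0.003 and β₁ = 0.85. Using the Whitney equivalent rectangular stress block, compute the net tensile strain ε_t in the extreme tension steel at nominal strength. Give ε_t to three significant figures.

a = A_s f_y/(0.85 f'_c b) = 3.923 in.
β₁ = 0.85, so c = a/β₁ = 3.923/0.85 = 4.615 in.
From the linear strain diagram with ε_cu = 0.003: ε_t = 0.003 (d − c)/c = 0.003 × (24.2 − 4.615)/4.615 = 0.0127.
Since ε_t ≥ 0.005, the section is tension-controlled.

ε_t ≈ 0.0127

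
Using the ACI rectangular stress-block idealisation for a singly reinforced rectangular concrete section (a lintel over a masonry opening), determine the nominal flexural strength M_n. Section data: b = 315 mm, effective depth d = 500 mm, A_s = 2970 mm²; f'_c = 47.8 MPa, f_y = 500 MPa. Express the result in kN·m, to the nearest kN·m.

M_n ≈ 656 kN·m

T = A_s f_y = 2970 × 500 = 1485000 N = 1485 kN.
From C = T: a = T/(0.85 f'_c b) = 1485000/(0.85 × 47.8 × 315) = 116.03 mm.
M_n = T(d − a/2) = 1485 kN × (500 − 58.015) mm = 656.35 kN·m.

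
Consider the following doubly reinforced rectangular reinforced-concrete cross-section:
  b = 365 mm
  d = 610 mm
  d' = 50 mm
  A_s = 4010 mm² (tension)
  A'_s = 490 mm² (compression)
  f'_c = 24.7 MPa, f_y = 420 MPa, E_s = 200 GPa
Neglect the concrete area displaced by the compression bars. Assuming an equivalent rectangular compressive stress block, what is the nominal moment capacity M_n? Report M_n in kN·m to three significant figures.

Assume both tension and compression steel yield.
Net tension couple steel: A_s − A'_s = 3520 mm².
a = (A_s − A'_s) f_y / (0.85 f'_c b) = 1478400/(0.85 × 24.7 × 365) = 192.92 mm.
c = a/β₁ = 192.92/0.85 = 226.96 mm; ε'_s = 0.003(c − d')/c = 0.0023 ≥ f_y/E_s = 0.0021, so compression steel does yield.
M_n = (A_s − A'_s) f_y (d − a/2) + A'_s f_y (d − d') = [1478400 × (610 − 96.46) + 205800 × (610 − 50)] × 10⁻⁶ = 759.22 + 115.25 = 874.47 kN·m.

M_n ≈ 874 kN·m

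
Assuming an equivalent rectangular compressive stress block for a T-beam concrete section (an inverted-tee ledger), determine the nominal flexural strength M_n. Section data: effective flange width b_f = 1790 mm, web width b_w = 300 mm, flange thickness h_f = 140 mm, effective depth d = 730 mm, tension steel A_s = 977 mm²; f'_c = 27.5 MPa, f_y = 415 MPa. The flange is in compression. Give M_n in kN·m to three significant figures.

M_n ≈ 294 kN·m

Tension: T = A_s f_y = 977 × 415 = 405455 N.
Try a within the flange: a = T/(0.85 f'_c b_f) = 405455/(0.85 × 27.5 × 1790) = 9.69 mm.
Since a = 9.69 ≤ h_f = 140 mm, the stress block lies entirely in the flange; analyse as a rectangular beam of width b_f.
M_n = T(d − a/2) = 405455 × (730 − 4.845) = 294.02 × 10⁶ N·mm.
M_n = 294.02 kN·m.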